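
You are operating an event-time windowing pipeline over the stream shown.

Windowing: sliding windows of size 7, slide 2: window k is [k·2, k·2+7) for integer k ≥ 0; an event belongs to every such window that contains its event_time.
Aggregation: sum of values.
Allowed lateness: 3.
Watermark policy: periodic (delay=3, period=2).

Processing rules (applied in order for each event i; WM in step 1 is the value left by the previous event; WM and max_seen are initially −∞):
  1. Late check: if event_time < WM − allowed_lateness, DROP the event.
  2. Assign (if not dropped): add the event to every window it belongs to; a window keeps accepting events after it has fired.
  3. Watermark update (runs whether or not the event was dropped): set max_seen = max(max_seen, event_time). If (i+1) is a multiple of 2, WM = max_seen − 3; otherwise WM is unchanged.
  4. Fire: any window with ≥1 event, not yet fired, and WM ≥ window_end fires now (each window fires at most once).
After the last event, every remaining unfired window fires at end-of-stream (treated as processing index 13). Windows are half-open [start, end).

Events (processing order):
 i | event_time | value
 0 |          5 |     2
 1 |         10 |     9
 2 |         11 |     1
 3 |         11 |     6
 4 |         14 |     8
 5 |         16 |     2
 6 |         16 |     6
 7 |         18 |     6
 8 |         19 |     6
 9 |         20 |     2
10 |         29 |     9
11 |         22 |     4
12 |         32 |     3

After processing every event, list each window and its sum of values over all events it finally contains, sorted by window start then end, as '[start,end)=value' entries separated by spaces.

[0,7)=2 [2,9)=2 [4,11)=11 [6,13)=16 [8,15)=24 [10,17)=32 [12,19)=22 [14,21)=30 [16,23)=26 [18,25)=18 [20,27)=6 [22,29)=4 [24,31)=9 [26,33)=12 [28,35)=12 [30,37)=3 [32,39)=3

i=0 t=5 v=2: → [4,11),[2,9),[0,7); WM=−∞
i=1 t=10 v=9: → [10,17),[8,15),[6,13),[4,11); WM=7; [0,7) fires=2
i=2 t=11 v=1: → [10,17),[8,15),[6,13); WM=7
i=3 t=11 v=6: → [10,17),[8,15),[6,13); WM=8
i=4 t=14 v=8: → [14,21),[12,19),[10,17),[8,15); WM=8
i=5 t=16 v=2: → [16,23),[14,21),[12,19),[10,17); WM=13; [2,9) fires=2 [4,11) fires=11 [6,13) fires=16
i=6 t=16 v=6: → [16,23),[14,21),[12,19),[10,17); WM=13
i=7 t=18 v=6: → [18,25),[16,23),[14,21),[12,19); WM=15; [8,15) fires=24
i=8 t=19 v=6: → [18,25),[16,23),[14,21); WM=15
i=9 t=20 v=2: → [20,27),[18,25),[16,23),[14,21); WM=17; [10,17) fires=32
i=10 t=29 v=9: → [28,35),[26,33),[24,31); WM=17
i=11 t=22 v=4: → [22,29),[20,27),[18,25),[16,23); WM=26; [12,19) fires=22 [14,21) fires=30 [16,23) fires=26 [18,25) fires=18
i=12 t=32 v=3: → [32,39),[30,37),[28,35),[26,33); WM=26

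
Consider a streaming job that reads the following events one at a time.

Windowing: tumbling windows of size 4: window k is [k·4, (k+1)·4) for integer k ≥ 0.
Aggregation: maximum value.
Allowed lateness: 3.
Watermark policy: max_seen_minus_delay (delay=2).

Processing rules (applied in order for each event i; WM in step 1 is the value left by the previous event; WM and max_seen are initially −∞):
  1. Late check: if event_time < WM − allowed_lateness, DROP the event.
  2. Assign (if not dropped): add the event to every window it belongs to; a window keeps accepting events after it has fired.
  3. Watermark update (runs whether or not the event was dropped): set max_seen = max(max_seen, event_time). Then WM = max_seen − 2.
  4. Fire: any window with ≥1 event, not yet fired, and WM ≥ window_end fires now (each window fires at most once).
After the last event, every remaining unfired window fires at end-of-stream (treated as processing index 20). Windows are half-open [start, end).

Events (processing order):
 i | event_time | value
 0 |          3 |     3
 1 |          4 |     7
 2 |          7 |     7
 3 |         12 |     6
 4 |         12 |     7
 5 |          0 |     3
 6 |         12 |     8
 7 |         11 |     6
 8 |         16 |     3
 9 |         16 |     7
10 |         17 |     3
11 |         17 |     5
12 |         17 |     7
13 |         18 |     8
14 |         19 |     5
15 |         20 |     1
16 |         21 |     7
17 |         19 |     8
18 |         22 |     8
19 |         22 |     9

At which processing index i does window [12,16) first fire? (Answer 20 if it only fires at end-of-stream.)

13

i=0 t=3 v=3: → [0,4); WM=1
i=1 t=4 v=7: → [4,8); WM=2
i=2 t=7 v=7: → [4,8); WM=5; [0,4) fires=3
i=3 t=12 v=6: → [12,16); WM=10; [4,8) fires=7
i=4 t=12 v=7: → [12,16); WM=10
i=5 t=0 v=3: DROP (t<10-3); WM=10
i=6 t=12 v=8: → [12,16); WM=10
i=7 t=11 v=6: → [8,12); WM=10
i=8 t=16 v=3: → [16,20); WM=14; [8,12) fires=6
i=9 t=16 v=7: → [16,20); WM=14
i=10 t=17 v=3: → [16,20); WM=15
i=11 t=17 v=5: → [16,20); WM=15
i=12 t=17 v=7: → [16,20); WM=15
i=13 t=18 v=8: → [16,20); WM=16; [12,16) fires=8
i=14 t=19 v=5: → [16,20); WM=17
i=15 t=20 v=1: → [20,24); WM=18
i=16 t=21 v=7: → [20,24); WM=19
i=17 t=19 v=8: → [16,20); WM=19
i=18 t=22 v=8: → [20,24); WM=20; [16,20) fires=8
i=19 t=22 v=9: → [20,24); WM=20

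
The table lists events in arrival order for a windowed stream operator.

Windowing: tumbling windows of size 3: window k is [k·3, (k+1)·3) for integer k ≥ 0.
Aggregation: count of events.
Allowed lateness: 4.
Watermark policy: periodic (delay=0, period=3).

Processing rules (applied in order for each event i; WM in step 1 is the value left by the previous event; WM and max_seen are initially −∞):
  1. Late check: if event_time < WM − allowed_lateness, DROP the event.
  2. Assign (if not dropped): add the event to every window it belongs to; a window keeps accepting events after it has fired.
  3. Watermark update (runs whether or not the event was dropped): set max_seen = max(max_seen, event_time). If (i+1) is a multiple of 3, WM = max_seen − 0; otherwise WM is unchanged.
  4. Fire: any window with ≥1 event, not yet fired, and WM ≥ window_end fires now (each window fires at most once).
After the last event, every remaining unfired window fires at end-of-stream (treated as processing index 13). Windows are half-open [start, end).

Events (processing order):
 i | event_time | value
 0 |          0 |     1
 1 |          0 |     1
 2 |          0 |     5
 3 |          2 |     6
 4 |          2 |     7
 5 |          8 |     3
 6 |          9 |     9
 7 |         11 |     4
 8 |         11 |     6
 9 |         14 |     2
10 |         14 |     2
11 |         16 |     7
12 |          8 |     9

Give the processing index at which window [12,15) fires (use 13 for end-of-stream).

i=0 t=0 v=1: → [0,3); WM=−∞
i=1 t=0 v=1: → [0,3); WM=−∞
i=2 t=0 v=5: → [0,3); WM=0
i=3 t=2 v=6: → [0,3); WM=0
i=4 t=2 v=7: → [0,3); WM=0
i=5 t=8 v=3: → [6,9); WM=8; [0,3) fires=5
i=6 t=9 v=9: → [9,12); WM=8
i=7 t=11 v=4: → [9,12); WM=8
i=8 t=11 v=6: → [9,12); WM=11; [6,9) fires=1
i=9 t=14 v=2: → [12,15); WM=11
i=10 t=14 v=2: → [12,15); WM=11
i=11 t=16 v=7: → [15,18); WM=16; [9,12) fires=3 [12,15) fires=2
i=12 t=8 v=9: DROP (t<16-4); WM=16

11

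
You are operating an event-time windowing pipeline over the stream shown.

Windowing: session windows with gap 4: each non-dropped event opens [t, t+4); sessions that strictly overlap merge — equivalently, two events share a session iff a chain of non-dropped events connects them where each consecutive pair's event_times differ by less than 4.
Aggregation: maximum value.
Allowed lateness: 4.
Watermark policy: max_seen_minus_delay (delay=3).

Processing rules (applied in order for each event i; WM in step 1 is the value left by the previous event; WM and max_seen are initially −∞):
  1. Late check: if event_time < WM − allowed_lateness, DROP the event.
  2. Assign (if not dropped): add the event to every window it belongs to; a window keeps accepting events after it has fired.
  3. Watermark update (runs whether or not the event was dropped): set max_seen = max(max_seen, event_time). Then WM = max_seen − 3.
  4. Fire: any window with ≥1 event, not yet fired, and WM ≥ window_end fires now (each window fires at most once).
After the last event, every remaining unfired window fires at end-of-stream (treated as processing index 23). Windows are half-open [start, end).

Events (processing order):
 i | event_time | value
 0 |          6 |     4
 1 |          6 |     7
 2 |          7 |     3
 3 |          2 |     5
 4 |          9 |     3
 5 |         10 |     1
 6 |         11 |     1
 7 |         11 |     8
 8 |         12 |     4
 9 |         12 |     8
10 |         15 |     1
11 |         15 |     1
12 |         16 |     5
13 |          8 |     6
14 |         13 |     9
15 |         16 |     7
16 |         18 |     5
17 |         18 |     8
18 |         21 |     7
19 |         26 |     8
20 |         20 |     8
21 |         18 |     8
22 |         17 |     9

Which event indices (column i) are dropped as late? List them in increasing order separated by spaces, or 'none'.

i=0 t=6 v=4: → [6,10); WM=3
i=1 t=6 v=7: → [6,10); WM=3
i=2 t=7 v=3: → [6,11); WM=4
i=3 t=2 v=5: → [2,6); WM=4
i=4 t=9 v=3: → [6,13); WM=6
i=5 t=10 v=1: → [6,14); WM=7
i=6 t=11 v=1: → [6,15); WM=8
i=7 t=11 v=8: → [6,15); WM=8
i=8 t=12 v=4: → [6,16); WM=9
i=9 t=12 v=8: → [6,16); WM=9
i=10 t=15 v=1: → [6,19); WM=12
i=11 t=15 v=1: → [6,19); WM=12
i=12 t=16 v=5: → [6,20); WM=13
i=13 t=8 v=6: DROP (t<13-4); WM=13
i=14 t=13 v=9: → [6,20); WM=13
i=15 t=16 v=7: → [6,20); WM=13
i=16 t=18 v=5: → [6,22); WM=15
i=17 t=18 v=8: → [6,22); WM=15
i=18 t=21 v=7: → [6,25); WM=18
i=19 t=26 v=8: → [26,30); WM=23
i=20 t=20 v=8: → [6,25); WM=23
i=21 t=18 v=8: DROP (t<23-4); WM=23
i=22 t=17 v=9: DROP (t<23-4); WM=23

13 21 22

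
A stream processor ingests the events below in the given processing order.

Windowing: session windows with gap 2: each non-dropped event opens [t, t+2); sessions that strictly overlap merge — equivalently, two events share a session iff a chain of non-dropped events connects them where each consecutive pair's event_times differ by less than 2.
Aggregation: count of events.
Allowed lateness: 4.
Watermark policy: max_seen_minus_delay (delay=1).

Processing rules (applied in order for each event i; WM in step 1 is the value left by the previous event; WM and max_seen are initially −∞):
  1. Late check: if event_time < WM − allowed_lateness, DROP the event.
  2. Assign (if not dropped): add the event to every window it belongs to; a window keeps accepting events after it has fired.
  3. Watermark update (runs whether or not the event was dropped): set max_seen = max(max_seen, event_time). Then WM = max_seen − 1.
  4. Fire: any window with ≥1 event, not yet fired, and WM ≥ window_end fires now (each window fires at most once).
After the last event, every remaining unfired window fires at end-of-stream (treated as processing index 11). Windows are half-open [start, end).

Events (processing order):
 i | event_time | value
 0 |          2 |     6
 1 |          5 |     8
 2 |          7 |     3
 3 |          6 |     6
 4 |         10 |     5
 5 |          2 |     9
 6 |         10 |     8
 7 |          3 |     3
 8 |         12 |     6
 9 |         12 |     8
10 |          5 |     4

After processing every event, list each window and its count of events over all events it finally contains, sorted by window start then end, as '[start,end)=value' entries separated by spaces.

i=0 t=2 v=6: → [2,4); WM=1
i=1 t=5 v=8: → [5,7); WM=4
i=2 t=7 v=3: → [7,9); WM=6
i=3 t=6 v=6: → [5,9); WM=6
i=4 t=10 v=5: → [10,12); WM=9
i=5 t=2 v=9: DROP (t<9-4); WM=9
i=6 t=10 v=8: → [10,12); WM=9
i=7 t=3 v=3: DROP (t<9-4); WM=9
i=8 t=12 v=6: → [12,14); WM=11
i=9 t=12 v=8: → [12,14); WM=11
i=10 t=5 v=4: DROP (t<11-4); WM=11

[2,4)=1 [5,9)=3 [10,12)=2 [12,14)=2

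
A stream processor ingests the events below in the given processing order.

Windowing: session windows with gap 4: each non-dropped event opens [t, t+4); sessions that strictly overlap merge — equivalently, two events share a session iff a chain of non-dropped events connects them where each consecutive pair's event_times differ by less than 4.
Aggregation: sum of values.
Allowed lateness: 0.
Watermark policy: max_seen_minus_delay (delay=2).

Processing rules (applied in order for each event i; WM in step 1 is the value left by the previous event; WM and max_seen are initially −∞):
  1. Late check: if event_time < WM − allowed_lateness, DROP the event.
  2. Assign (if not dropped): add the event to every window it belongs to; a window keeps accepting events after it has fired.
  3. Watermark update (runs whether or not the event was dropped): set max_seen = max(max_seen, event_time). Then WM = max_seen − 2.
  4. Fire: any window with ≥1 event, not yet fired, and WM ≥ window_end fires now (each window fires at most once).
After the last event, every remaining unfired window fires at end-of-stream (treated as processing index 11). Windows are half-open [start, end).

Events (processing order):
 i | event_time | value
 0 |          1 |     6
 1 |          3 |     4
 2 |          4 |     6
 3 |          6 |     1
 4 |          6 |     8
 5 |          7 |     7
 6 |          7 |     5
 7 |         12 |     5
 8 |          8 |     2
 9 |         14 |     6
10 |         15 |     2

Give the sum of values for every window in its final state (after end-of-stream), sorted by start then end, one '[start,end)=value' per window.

i=0 t=1 v=6: → [1,5); WM=-1
i=1 t=3 v=4: → [1,7); WM=1
i=2 t=4 v=6: → [1,8); WM=2
i=3 t=6 v=1: → [1,10); WM=4
i=4 t=6 v=8: → [1,10); WM=4
i=5 t=7 v=7: → [1,11); WM=5
i=6 t=7 v=5: → [1,11); WM=5
i=7 t=12 v=5: → [12,16); WM=10
i=8 t=8 v=2: DROP (t<10-0); WM=10
i=9 t=14 v=6: → [12,18); WM=12
i=10 t=15 v=2: → [12,19); WM=13

[1,11)=37 [12,19)=13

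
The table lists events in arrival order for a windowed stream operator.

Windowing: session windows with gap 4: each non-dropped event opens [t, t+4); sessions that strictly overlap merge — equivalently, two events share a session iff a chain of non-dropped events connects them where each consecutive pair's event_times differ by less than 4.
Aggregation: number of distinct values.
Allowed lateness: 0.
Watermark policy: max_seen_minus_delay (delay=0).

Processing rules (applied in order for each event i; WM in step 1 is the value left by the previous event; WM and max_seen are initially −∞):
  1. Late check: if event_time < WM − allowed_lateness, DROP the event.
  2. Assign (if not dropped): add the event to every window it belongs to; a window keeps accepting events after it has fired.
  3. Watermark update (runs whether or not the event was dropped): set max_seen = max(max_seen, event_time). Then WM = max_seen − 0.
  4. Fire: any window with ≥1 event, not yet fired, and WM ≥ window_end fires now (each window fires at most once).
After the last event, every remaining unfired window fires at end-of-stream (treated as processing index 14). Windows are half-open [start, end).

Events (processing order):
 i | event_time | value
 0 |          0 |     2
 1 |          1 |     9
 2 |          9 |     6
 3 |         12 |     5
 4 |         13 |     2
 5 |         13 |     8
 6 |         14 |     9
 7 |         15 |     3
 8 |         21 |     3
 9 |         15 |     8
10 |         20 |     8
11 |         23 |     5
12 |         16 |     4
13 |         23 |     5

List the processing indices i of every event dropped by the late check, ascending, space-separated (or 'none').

i=0 t=0 v=2: → [0,4); WM=0
i=1 t=1 v=9: → [0,5); WM=1
i=2 t=9 v=6: → [9,13); WM=9
i=3 t=12 v=5: → [9,16); WM=12
i=4 t=13 v=2: → [9,17); WM=13
i=5 t=13 v=8: → [9,17); WM=13
i=6 t=14 v=9: → [9,18); WM=14
i=7 t=15 v=3: → [9,19); WM=15
i=8 t=21 v=3: → [21,25); WM=21
i=9 t=15 v=8: DROP (t<21-0); WM=21
i=10 t=20 v=8: DROP (t<21-0); WM=21
i=11 t=23 v=5: → [21,27); WM=23
i=12 t=16 v=4: DROP (t<23-0); WM=23
i=13 t=23 v=5: → [21,27); WM=23

9 10 12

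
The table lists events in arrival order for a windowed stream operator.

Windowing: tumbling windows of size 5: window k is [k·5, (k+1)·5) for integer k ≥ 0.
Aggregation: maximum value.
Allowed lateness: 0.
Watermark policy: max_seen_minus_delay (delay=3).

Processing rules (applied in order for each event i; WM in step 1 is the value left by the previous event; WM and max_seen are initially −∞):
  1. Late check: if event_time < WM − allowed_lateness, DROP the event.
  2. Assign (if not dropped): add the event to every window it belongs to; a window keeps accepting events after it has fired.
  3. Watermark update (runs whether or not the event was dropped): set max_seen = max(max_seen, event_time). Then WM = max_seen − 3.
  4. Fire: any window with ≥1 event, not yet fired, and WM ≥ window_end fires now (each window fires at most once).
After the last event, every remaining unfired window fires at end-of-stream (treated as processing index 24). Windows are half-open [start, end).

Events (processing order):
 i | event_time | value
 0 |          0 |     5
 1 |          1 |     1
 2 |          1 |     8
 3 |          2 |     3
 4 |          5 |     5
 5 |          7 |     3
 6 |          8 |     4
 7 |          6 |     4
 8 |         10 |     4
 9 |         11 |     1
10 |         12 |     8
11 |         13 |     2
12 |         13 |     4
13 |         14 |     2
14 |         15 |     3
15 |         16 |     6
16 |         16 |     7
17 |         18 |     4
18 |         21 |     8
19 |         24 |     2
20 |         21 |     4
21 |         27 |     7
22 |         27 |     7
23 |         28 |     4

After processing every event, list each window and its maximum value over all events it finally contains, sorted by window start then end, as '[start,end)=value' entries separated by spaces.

i=0 t=0 v=5: → [0,5); WM=-3
i=1 t=1 v=1: → [0,5); WM=-2
i=2 t=1 v=8: → [0,5); WM=-2
i=3 t=2 v=3: → [0,5); WM=-1
i=4 t=5 v=5: → [5,10); WM=2
i=5 t=7 v=3: → [5,10); WM=4
i=6 t=8 v=4: → [5,10); WM=5; [0,5) fires=8
i=7 t=6 v=4: → [5,10); WM=5
i=8 t=10 v=4: → [10,15); WM=7
i=9 t=11 v=1: → [10,15); WM=8
i=10 t=12 v=8: → [10,15); WM=9
i=11 t=13 v=2: → [10,15); WM=10; [5,10) fires=5
i=12 t=13 v=4: → [10,15); WM=10
i=13 t=14 v=2: → [10,15); WM=11
i=14 t=15 v=3: → [15,20); WM=12
i=15 t=16 v=6: → [15,20); WM=13
i=16 t=16 v=7: → [15,20); WM=13
i=17 t=18 v=4: → [15,20); WM=15; [10,15) fires=8
i=18 t=21 v=8: → [20,25); WM=18
i=19 t=24 v=2: → [20,25); WM=21; [15,20) fires=7
i=20 t=21 v=4: → [20,25); WM=21
i=21 t=27 v=7: → [25,30); WM=24
i=22 t=27 v=7: → [25,30); WM=24
i=23 t=28 v=4: → [25,30); WM=25; [20,25) fires=8

[0,5)=8 [5,10)=5 [10,15)=8 [15,20)=7 [20,25)=8 [25,30)=7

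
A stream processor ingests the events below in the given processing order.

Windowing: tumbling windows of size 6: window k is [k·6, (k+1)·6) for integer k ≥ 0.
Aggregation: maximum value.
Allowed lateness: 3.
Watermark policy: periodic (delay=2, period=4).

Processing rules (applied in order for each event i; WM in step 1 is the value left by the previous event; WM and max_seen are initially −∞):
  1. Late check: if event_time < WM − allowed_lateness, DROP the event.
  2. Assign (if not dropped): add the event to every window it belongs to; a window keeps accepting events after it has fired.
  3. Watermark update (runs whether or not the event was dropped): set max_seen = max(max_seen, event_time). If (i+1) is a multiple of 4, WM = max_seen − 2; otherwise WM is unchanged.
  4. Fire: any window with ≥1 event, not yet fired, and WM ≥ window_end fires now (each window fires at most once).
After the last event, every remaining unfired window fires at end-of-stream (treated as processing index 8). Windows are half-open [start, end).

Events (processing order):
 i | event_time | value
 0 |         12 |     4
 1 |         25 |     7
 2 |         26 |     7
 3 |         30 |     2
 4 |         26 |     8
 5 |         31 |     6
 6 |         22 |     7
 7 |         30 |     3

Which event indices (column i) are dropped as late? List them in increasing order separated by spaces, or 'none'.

6

i=0 t=12 v=4: → [12,18); WM=−∞
i=1 t=25 v=7: → [24,30); WM=−∞
i=2 t=26 v=7: → [24,30); WM=−∞
i=3 t=30 v=2: → [30,36); WM=28; [12,18) fires=4
i=4 t=26 v=8: → [24,30); WM=28
i=5 t=31 v=6: → [30,36); WM=28
i=6 t=22 v=7: DROP (t<28-3); WM=28
i=7 t=30 v=3: → [30,36); WM=29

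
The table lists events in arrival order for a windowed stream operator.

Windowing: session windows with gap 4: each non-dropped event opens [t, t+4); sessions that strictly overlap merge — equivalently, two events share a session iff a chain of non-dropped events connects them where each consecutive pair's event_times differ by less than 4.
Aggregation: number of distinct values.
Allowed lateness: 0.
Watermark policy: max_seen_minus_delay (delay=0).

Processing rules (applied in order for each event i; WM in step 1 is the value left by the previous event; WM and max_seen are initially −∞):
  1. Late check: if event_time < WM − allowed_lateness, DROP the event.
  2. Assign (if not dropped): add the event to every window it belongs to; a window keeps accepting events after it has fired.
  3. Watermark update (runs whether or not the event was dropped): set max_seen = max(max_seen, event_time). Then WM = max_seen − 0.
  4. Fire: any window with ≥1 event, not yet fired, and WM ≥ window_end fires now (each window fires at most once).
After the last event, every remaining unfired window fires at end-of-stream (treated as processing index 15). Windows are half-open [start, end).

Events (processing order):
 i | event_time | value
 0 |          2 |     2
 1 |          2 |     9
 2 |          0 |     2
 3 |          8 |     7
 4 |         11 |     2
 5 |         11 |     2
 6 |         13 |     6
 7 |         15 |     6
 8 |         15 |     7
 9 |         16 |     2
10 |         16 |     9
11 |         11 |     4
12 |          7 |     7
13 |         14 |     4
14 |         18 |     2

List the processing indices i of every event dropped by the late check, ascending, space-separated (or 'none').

2 11 12 13

i=0 t=2 v=2: → [2,6); WM=2
i=1 t=2 v=9: → [2,6); WM=2
i=2 t=0 v=2: DROP (t<2-0); WM=2
i=3 t=8 v=7: → [8,12); WM=8
i=4 t=11 v=2: → [8,15); WM=11
i=5 t=11 v=2: → [8,15); WM=11
i=6 t=13 v=6: → [8,17); WM=13
i=7 t=15 v=6: → [8,19); WM=15
i=8 t=15 v=7: → [8,19); WM=15
i=9 t=16 v=2: → [8,20); WM=16
i=10 t=16 v=9: → [8,20); WM=16
i=11 t=11 v=4: DROP (t<16-0); WM=16
i=12 t=7 v=7: DROP (t<16-0); WM=16
i=13 t=14 v=4: DROP (t<16-0); WM=16
i=14 t=18 v=2: → [8,22); WM=18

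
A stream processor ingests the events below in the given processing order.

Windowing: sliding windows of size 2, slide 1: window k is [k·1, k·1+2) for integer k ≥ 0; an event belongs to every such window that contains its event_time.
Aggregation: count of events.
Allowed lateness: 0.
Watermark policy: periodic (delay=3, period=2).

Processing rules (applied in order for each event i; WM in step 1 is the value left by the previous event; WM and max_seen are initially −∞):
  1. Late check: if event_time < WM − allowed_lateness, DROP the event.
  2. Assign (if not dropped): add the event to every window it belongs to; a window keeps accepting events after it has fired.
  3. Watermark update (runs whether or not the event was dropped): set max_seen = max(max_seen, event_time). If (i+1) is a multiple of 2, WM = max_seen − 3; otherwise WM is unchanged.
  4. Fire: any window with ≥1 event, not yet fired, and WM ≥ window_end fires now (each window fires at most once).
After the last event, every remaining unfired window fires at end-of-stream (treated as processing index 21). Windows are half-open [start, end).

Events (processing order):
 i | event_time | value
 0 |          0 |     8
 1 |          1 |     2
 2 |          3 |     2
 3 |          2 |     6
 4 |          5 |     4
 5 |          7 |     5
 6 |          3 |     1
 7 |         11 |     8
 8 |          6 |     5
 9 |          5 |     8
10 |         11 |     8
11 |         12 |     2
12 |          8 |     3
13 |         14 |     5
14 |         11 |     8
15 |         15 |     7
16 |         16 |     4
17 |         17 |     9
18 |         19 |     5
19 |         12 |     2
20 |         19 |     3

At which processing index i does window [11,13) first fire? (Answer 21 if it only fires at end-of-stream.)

i=0 t=0 v=8: → [0,2); WM=−∞
i=1 t=1 v=2: → [1,3),[0,2); WM=-2
i=2 t=3 v=2: → [3,5),[2,4); WM=-2
i=3 t=2 v=6: → [2,4),[1,3); WM=0
i=4 t=5 v=4: → [5,7),[4,6); WM=0
i=5 t=7 v=5: → [7,9),[6,8); WM=4; [0,2) fires=2 [1,3) fires=2 [2,4) fires=2
i=6 t=3 v=1: DROP (t<4-0); WM=4
i=7 t=11 v=8: → [11,13),[10,12); WM=8; [3,5) fires=1 [4,6) fires=1 [5,7) fires=1 [6,8) fires=1
i=8 t=6 v=5: DROP (t<8-0); WM=8
i=9 t=5 v=8: DROP (t<8-0); WM=8
i=10 t=11 v=8: → [11,13),[10,12); WM=8
i=11 t=12 v=2: → [12,14),[11,13); WM=9; [7,9) fires=1
i=12 t=8 v=3: DROP (t<9-0); WM=9
i=13 t=14 v=5: → [14,16),[13,15); WM=11
i=14 t=11 v=8: → [11,13),[10,12); WM=11
i=15 t=15 v=7: → [15,17),[14,16); WM=12; [10,12) fires=3
i=16 t=16 v=4: → [16,18),[15,17); WM=12
i=17 t=17 v=9: → [17,19),[16,18); WM=14; [11,13) fires=4 [12,14) fires=1
i=18 t=19 v=5: → [19,21),[18,20); WM=14
i=19 t=12 v=2: DROP (t<14-0); WM=16; [13,15) fires=1 [14,16) fires=2
i=20 t=19 v=3: → [19,21),[18,20); WM=16

17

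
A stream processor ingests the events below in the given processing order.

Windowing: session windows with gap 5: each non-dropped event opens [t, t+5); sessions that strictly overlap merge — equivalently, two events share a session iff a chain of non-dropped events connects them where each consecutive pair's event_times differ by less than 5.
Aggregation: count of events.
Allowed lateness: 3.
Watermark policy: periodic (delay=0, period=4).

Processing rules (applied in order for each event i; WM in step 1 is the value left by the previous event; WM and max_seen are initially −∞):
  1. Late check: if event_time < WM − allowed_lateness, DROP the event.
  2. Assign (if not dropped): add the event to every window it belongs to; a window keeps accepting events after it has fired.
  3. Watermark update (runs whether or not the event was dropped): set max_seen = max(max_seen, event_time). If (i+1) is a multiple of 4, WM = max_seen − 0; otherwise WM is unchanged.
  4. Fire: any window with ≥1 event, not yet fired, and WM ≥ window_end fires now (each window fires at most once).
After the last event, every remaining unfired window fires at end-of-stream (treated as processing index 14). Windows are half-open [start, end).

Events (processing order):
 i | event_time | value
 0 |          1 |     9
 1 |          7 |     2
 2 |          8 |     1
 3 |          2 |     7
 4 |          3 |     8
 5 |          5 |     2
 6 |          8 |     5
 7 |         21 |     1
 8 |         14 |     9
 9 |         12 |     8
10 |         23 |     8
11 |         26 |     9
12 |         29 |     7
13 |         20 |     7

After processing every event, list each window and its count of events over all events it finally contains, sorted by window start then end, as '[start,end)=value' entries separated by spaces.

i=0 t=1 v=9: → [1,6); WM=−∞
i=1 t=7 v=2: → [7,12); WM=−∞
i=2 t=8 v=1: → [7,13); WM=−∞
i=3 t=2 v=7: → [1,7); WM=8
i=4 t=3 v=8: DROP (t<8-3); WM=8
i=5 t=5 v=2: → [1,13); WM=8
i=6 t=8 v=5: → [1,13); WM=8
i=7 t=21 v=1: → [21,26); WM=21
i=8 t=14 v=9: DROP (t<21-3); WM=21
i=9 t=12 v=8: DROP (t<21-3); WM=21
i=10 t=23 v=8: → [21,28); WM=21
i=11 t=26 v=9: → [21,31); WM=26
i=12 t=29 v=7: → [21,34); WM=26
i=13 t=20 v=7: DROP (t<26-3); WM=26

[1,13)=6 [21,34)=4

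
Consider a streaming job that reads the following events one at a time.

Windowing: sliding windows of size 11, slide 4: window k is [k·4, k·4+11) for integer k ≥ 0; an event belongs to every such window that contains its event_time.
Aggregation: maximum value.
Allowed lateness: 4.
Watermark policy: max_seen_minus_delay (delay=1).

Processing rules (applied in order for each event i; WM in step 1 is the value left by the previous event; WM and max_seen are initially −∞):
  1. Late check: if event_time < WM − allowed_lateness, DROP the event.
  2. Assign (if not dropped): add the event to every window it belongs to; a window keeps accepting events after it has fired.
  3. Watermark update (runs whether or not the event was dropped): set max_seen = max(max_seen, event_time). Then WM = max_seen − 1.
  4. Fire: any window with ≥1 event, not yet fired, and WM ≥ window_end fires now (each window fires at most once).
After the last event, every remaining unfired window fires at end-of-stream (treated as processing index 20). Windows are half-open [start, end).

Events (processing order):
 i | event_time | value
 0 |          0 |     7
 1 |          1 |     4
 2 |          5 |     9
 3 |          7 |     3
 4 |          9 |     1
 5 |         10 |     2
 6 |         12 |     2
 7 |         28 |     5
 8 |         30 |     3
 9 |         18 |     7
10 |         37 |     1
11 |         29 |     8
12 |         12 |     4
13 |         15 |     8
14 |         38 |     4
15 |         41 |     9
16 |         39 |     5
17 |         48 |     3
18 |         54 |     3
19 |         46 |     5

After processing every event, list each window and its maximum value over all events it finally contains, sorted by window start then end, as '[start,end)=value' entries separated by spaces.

[0,11)=9 [4,15)=9 [8,19)=2 [12,23)=2 [20,31)=5 [24,35)=5 [28,39)=5 [32,43)=9 [36,47)=9 [40,51)=9 [44,55)=3 [48,59)=3 [52,63)=3

i=0 t=0 v=7: → [0,11); WM=-1
i=1 t=1 v=4: → [0,11); WM=0
i=2 t=5 v=9: → [4,15),[0,11); WM=4
i=3 t=7 v=3: → [4,15),[0,11); WM=6
i=4 t=9 v=1: → [8,19),[4,15),[0,11); WM=8
i=5 t=10 v=2: → [8,19),[4,15),[0,11); WM=9
i=6 t=12 v=2: → [12,23),[8,19),[4,15); WM=11; [0,11) fires=9
i=7 t=28 v=5: → [28,39),[24,35),[20,31); WM=27; [4,15) fires=9 [8,19) fires=2 [12,23) fires=2
i=8 t=30 v=3: → [28,39),[24,35),[20,31); WM=29
i=9 t=18 v=7: DROP (t<29-4); WM=29
i=10 t=37 v=1: → [36,47),[32,43),[28,39); WM=36; [20,31) fires=5 [24,35) fires=5
i=11 t=29 v=8: DROP (t<36-4); WM=36
i=12 t=12 v=4: DROP (t<36-4); WM=36
i=13 t=15 v=8: DROP (t<36-4); WM=36
i=14 t=38 v=4: → [36,47),[32,43),[28,39); WM=37
i=15 t=41 v=9: → [40,51),[36,47),[32,43); WM=40; [28,39) fires=5
i=16 t=39 v=5: → [36,47),[32,43); WM=40
i=17 t=48 v=3: → [48,59),[44,55),[40,51); WM=47; [32,43) fires=9 [36,47) fires=9
i=18 t=54 v=3: → [52,63),[48,59),[44,55); WM=53; [40,51) fires=9
i=19 t=46 v=5: DROP (t<53-4); WM=53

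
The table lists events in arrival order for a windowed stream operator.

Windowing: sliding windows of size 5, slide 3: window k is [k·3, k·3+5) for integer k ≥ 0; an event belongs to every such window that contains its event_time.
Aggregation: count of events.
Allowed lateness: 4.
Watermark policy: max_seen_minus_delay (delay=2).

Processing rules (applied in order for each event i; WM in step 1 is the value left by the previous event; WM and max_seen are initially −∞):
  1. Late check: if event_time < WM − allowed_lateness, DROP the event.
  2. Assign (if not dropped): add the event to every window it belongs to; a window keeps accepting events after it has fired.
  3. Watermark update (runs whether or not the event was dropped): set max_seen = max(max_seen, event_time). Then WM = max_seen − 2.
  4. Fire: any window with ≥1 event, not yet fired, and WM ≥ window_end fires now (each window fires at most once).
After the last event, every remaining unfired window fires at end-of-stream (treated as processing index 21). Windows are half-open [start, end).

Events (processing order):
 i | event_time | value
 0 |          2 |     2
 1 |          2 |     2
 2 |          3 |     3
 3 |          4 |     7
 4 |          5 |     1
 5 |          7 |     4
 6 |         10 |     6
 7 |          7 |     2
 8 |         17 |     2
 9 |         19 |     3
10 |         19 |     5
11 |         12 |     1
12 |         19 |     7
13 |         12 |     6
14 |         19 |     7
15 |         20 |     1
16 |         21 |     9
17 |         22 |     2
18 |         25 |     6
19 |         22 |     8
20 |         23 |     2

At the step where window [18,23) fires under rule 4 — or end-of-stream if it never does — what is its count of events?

i=0 t=2 v=2: → [0,5); WM=0
i=1 t=2 v=2: → [0,5); WM=0
i=2 t=3 v=3: → [3,8),[0,5); WM=1
i=3 t=4 v=7: → [3,8),[0,5); WM=2
i=4 t=5 v=1: → [3,8); WM=3
i=5 t=7 v=4: → [6,11),[3,8); WM=5; [0,5) fires=4
i=6 t=10 v=6: → [9,14),[6,11); WM=8; [3,8) fires=4
i=7 t=7 v=2: → [6,11),[3,8); WM=8
i=8 t=17 v=2: → [15,20); WM=15; [6,11) fires=3 [9,14) fires=1
i=9 t=19 v=3: → [18,23),[15,20); WM=17
i=10 t=19 v=5: → [18,23),[15,20); WM=17
i=11 t=12 v=1: DROP (t<17-4); WM=17
i=12 t=19 v=7: → [18,23),[15,20); WM=17
i=13 t=12 v=6: DROP (t<17-4); WM=17
i=14 t=19 v=7: → [18,23),[15,20); WM=17
i=15 t=20 v=1: → [18,23); WM=18
i=16 t=21 v=9: → [21,26),[18,23); WM=19
i=17 t=22 v=2: → [21,26),[18,23); WM=20; [15,20) fires=5
i=18 t=25 v=6: → [24,29),[21,26); WM=23; [18,23) fires=7
i=19 t=22 v=8: → [21,26),[18,23); WM=23
i=20 t=23 v=2: → [21,26); WM=23

7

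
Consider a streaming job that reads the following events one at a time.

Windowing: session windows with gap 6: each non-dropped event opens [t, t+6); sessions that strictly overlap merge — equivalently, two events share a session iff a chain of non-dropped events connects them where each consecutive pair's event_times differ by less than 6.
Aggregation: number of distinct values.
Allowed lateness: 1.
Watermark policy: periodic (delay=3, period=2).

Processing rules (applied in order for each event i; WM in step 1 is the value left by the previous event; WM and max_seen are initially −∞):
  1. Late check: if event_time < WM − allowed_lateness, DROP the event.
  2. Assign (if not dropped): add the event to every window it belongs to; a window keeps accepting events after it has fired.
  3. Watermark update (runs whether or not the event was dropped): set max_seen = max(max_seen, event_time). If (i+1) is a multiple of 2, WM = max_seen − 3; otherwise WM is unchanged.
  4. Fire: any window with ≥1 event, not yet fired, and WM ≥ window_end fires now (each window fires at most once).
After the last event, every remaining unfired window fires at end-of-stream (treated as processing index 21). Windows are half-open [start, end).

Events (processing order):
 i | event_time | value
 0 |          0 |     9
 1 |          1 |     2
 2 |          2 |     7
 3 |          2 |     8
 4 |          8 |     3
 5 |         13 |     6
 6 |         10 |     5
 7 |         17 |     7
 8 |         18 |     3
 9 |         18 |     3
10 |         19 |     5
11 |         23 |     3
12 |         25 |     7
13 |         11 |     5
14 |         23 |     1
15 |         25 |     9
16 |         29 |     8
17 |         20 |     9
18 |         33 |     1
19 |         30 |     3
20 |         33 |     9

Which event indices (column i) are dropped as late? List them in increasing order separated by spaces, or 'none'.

i=0 t=0 v=9: → [0,6); WM=−∞
i=1 t=1 v=2: → [0,7); WM=-2
i=2 t=2 v=7: → [0,8); WM=-2
i=3 t=2 v=8: → [0,8); WM=-1
i=4 t=8 v=3: → [8,14); WM=-1
i=5 t=13 v=6: → [8,19); WM=10
i=6 t=10 v=5: → [8,19); WM=10
i=7 t=17 v=7: → [8,23); WM=14
i=8 t=18 v=3: → [8,24); WM=14
i=9 t=18 v=3: → [8,24); WM=15
i=10 t=19 v=5: → [8,25); WM=15
i=11 t=23 v=3: → [8,29); WM=20
i=12 t=25 v=7: → [8,31); WM=20
i=13 t=11 v=5: DROP (t<20-1); WM=22
i=14 t=23 v=1: → [8,31); WM=22
i=15 t=25 v=9: → [8,31); WM=22
i=16 t=29 v=8: → [8,35); WM=22
i=17 t=20 v=9: DROP (t<22-1); WM=26
i=18 t=33 v=1: → [8,39); WM=26
i=19 t=30 v=3: → [8,39); WM=30
i=20 t=33 v=9: → [8,39); WM=30

13 17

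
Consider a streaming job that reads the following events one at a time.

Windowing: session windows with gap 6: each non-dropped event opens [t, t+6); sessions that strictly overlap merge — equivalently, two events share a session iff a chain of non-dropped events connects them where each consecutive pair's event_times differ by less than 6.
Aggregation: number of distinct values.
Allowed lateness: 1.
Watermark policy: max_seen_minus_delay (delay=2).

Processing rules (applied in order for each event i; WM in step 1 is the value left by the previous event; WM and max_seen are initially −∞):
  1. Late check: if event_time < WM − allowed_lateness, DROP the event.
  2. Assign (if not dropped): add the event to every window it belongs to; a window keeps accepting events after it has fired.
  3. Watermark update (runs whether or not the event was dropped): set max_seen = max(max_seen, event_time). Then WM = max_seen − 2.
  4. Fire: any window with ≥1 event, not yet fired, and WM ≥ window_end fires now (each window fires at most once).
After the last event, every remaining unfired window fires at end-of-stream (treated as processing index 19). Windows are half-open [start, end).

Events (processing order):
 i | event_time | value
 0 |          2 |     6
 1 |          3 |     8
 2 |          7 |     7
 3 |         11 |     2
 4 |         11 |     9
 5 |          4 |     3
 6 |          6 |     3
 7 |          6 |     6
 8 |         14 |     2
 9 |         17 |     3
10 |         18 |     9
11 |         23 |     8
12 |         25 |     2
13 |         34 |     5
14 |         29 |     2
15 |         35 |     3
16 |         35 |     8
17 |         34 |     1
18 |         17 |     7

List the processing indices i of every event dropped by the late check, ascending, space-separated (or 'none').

5 6 7 14 18

i=0 t=2 v=6: → [2,8); WM=0
i=1 t=3 v=8: → [2,9); WM=1
i=2 t=7 v=7: → [2,13); WM=5
i=3 t=11 v=2: → [2,17); WM=9
i=4 t=11 v=9: → [2,17); WM=9
i=5 t=4 v=3: DROP (t<9-1); WM=9
i=6 t=6 v=3: DROP (t<9-1); WM=9
i=7 t=6 v=6: DROP (t<9-1); WM=9
i=8 t=14 v=2: → [2,20); WM=12
i=9 t=17 v=3: → [2,23); WM=15
i=10 t=18 v=9: → [2,24); WM=16
i=11 t=23 v=8: → [2,29); WM=21
i=12 t=25 v=2: → [2,31); WM=23
i=13 t=34 v=5: → [34,40); WM=32
i=14 t=29 v=2: DROP (t<32-1); WM=32
i=15 t=35 v=3: → [34,41); WM=33
i=16 t=35 v=8: → [34,41); WM=33
i=17 t=34 v=1: → [34,41); WM=33
i=18 t=17 v=7: DROP (t<33-1); WM=33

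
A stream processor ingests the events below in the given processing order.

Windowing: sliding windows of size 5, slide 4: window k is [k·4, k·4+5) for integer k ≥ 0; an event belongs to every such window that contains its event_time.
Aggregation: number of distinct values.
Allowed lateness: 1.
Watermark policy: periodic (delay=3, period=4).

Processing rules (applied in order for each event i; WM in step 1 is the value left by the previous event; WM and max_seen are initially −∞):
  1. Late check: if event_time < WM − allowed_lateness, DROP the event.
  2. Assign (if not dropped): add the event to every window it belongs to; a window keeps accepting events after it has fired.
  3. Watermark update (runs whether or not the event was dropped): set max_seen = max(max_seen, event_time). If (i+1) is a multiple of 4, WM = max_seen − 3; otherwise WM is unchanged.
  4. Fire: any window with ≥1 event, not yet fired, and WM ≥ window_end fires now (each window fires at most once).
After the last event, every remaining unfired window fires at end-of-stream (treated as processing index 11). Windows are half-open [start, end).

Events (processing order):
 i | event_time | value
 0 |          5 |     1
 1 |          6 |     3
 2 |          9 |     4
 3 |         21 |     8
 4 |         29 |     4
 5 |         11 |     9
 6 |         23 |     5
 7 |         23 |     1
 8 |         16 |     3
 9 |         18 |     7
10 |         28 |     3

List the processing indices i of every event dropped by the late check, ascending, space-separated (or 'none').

i=0 t=5 v=1: → [4,9); WM=−∞
i=1 t=6 v=3: → [4,9); WM=−∞
i=2 t=9 v=4: → [8,13); WM=−∞
i=3 t=21 v=8: → [20,25); WM=18; [4,9) fires=2 [8,13) fires=1
i=4 t=29 v=4: → [28,33); WM=18
i=5 t=11 v=9: DROP (t<18-1); WM=18
i=6 t=23 v=5: → [20,25); WM=18
i=7 t=23 v=1: → [20,25); WM=26; [20,25) fires=3
i=8 t=16 v=3: DROP (t<26-1); WM=26
i=9 t=18 v=7: DROP (t<26-1); WM=26
i=10 t=28 v=3: → [28,33),[24,29); WM=26

5 8 9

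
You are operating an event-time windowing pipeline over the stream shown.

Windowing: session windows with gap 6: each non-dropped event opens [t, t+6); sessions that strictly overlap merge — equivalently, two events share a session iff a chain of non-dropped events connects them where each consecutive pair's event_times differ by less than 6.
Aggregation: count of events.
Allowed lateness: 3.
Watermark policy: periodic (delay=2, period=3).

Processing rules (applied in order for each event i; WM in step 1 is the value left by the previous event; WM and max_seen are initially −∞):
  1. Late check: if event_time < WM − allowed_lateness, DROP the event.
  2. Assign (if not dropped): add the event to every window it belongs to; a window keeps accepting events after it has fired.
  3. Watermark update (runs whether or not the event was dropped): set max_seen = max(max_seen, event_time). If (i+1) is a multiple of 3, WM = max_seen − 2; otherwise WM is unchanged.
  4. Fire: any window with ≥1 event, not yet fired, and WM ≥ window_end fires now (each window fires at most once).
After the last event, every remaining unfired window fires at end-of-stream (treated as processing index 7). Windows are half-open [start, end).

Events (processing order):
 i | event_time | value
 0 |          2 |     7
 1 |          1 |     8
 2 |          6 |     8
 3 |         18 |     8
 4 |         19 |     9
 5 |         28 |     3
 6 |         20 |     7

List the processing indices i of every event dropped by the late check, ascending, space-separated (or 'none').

i=0 t=2 v=7: → [2,8); WM=−∞
i=1 t=1 v=8: → [1,8); WM=−∞
i=2 t=6 v=8: → [1,12); WM=4
i=3 t=18 v=8: → [18,24); WM=4
i=4 t=19 v=9: → [18,25); WM=4
i=5 t=28 v=3: → [28,34); WM=26
i=6 t=20 v=7: DROP (t<26-3); WM=26

6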